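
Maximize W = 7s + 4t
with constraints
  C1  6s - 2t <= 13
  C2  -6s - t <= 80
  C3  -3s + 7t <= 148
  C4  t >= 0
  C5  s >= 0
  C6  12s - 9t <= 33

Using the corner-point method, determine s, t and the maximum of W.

Vertices and W = 7s + 4t:
  (43/4, 103/4) → W = 713/4
  (13/6, 0) → W = 91/6
  (0, 148/7) → W = 592/7
  (0, 0) → W = 0

The optimum lies where 6s - 2t = 13 and -3s + 7t = 148.
Solving simultaneously gives s = 43/4, t = 103/4.

s = 43/4, t = 103/4, maximum W = 713/4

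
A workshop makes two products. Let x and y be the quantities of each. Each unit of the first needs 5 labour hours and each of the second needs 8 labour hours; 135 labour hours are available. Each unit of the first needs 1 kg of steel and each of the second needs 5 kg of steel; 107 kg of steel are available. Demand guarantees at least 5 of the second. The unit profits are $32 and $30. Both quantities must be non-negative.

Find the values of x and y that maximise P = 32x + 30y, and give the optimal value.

Feasible corners and P = 32x + 30y:
  (0, 135/8) → P = 2025/4
  (0, 5) → P = 150
  (19, 5) → P = 758

x = 19, y = 5, maximum P = 758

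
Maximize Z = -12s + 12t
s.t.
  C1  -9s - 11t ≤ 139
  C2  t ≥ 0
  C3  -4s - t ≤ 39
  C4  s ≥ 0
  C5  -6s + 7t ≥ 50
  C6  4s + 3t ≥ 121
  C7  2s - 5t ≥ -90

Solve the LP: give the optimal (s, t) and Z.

s = 335/26, t = 301/13, maximum Z = 1602/13

Feasible corners and Z = -12s + 12t:
  (697/46, 463/23) → Z = 1374/23
  (95/4, 55/2) → Z = 45
  (335/26, 301/13) → Z = 1602/13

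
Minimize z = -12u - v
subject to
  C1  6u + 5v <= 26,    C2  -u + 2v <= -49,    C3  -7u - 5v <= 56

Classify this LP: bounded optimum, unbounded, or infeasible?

unbounded

From the feasible point (297/17, -268/17), moving in the direction (5, -6) keeps every constraint satisfied while z decreases without bound.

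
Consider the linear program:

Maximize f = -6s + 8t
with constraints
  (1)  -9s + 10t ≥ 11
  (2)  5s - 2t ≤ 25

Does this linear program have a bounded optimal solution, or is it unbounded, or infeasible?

unbounded

From the feasible point (17/2, 35/4), moving in the direction (2, 5) keeps every constraint satisfied while f increases without bound.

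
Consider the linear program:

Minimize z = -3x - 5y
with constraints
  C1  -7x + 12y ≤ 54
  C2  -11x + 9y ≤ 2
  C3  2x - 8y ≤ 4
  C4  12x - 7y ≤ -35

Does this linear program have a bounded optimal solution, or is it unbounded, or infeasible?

infeasible

The boundaries -7x + 12y = 54 and -11x + 9y = 2 meet at (154/23, 580/69), but that point violates 12x - 7y ≤ -35. Every candidate vertex is excluded by some other constraint, so the feasible region is empty.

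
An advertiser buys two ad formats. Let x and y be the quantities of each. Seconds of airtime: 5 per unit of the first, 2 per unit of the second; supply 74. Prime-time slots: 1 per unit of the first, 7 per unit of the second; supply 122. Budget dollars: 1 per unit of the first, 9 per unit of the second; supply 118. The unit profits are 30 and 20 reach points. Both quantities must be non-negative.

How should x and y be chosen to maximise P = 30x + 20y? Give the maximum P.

Extreme points and P = 30x + 20y:
  (0, 0) → P = 0
  (0, 118/9) → P = 2360/9
  (74/5, 0) → P = 444
  (10, 12) → P = 540

The binding constraints are 5x + 2y = 74 and x + 9y = 118.
Solving simultaneously gives x = 10, y = 12.

x = 10, y = 12, maximum P = 540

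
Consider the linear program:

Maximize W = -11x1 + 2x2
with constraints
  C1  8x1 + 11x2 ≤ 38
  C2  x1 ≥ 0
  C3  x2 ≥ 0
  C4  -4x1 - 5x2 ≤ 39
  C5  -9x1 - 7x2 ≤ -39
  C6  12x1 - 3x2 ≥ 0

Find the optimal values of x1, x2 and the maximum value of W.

At the optimal vertex, 8x1 + 11x2 = 38 and -9x1 - 7x2 = -39.
Solving simultaneously gives x1 = 163/43, x2 = 30/43.

x1 = 163/43, x2 = 30/43, maximum W = -1733/43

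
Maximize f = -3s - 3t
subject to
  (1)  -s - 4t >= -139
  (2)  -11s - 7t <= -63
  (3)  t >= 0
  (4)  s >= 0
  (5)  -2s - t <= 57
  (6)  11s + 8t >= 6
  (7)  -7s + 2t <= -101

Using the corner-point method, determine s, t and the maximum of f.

The binding constraints are t = 0 and -7s + 2t = -101.
Solving simultaneously gives s = 101/7, t = 0.

s = 101/7, t = 0, maximum f = -303/7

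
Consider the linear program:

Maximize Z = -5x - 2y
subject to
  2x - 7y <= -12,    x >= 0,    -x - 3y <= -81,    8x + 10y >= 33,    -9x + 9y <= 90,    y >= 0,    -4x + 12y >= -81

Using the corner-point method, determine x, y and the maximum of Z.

x = 51/4, y = 91/4, maximum Z = -437/4

Vertices and Z = -5x - 2y:
  (531/13, 174/13) → Z = -231
  (711/4, 105/2) → Z = -3975/4
  (51/4, 91/4) → Z = -437/4
The feasible region is unbounded (it extends along (3, 1), (1, 1)), but Z strictly decreases along every unbounded feasible direction, so there is no improving ray and the maximum is attained at a vertex.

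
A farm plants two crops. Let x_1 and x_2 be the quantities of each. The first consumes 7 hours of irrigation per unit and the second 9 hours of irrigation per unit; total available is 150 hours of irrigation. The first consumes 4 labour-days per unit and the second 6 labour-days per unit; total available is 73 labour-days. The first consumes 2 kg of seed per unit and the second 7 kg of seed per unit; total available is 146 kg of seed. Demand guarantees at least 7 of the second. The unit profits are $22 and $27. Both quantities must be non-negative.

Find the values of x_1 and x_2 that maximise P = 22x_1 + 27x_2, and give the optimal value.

Feasible corners and P = 22x_1 + 27x_2:
  (0, 73/6) → P = 657/2
  (0, 7) → P = 189
  (31/4, 7) → P = 719/2

At the optimal vertex, 4x_1 + 6x_2 = 73 and x_2 = 7.
Solving simultaneously gives x_1 = 31/4, x_2 = 7.

x_1 = 31/4, x_2 = 7, maximum P = 719/2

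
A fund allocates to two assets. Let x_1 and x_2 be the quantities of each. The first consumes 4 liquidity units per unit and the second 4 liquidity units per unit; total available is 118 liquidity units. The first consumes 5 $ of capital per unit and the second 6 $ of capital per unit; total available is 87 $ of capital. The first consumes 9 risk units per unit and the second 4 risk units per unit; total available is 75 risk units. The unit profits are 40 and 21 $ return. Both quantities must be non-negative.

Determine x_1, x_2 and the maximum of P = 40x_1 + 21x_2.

Corner points and P = 40x_1 + 21x_2:
  (0, 0) → P = 0
  (0, 29/2) → P = 609/2
  (25/3, 0) → P = 1000/3
  (3, 12) → P = 372

The optimum lies where 5x_1 + 6x_2 = 87 and 9x_1 + 4x_2 = 75.
Solving simultaneously gives x_1 = 3, x_2 = 12.

x_1 = 3, x_2 = 12, maximum P = 372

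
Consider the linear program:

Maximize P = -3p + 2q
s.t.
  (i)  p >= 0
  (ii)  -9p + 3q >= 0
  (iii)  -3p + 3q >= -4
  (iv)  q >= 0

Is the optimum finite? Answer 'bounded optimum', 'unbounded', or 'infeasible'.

unbounded

From the feasible point (0, 0), moving in the direction (0, 1) keeps every constraint satisfied while P increases without bound.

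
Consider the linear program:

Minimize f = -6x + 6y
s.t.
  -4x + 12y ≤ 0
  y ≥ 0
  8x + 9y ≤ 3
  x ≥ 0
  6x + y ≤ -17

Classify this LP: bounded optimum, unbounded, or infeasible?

The boundaries -4x + 12y = 0 and y = 0 meet at (0, 0), but that point violates 6x + y ≤ -17. Every candidate vertex is excluded by some other constraint, so the feasible region is empty.

infeasible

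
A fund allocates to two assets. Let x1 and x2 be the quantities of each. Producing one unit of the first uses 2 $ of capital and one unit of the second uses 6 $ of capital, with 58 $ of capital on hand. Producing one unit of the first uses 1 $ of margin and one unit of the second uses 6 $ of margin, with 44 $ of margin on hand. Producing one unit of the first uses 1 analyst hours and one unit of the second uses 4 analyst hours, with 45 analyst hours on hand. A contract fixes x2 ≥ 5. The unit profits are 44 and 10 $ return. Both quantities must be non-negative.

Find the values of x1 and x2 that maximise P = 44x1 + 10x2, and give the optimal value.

Corner points and P = 44x1 + 10x2:
  (0, 22/3) → P = 220/3
  (0, 5) → P = 50
  (14, 5) → P = 666

The optimum lies where 2x1 + 6x2 = 58 and x1 + 6x2 = 44.
Solving simultaneously gives x1 = 14, x2 = 5.

x1 = 14, x2 = 5, maximum P = 666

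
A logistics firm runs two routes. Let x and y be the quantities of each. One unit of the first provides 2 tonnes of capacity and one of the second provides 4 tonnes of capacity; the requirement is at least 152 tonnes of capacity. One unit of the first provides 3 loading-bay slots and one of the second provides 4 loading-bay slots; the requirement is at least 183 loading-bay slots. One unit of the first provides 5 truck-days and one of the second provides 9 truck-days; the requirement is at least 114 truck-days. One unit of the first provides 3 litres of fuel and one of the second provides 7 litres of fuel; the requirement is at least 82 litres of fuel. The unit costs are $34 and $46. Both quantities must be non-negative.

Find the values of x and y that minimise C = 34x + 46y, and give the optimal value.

Feasible corners and C = 34x + 46y:
  (0, 183/4) → C = 4209/2
  (76, 0) → C = 2584
  (31, 45/2) → C = 2089
The feasible region is unbounded (it extends along (0, 1), (1, 0)), but C strictly increases along every unbounded feasible direction, so there is no improving ray and the minimum is attained at a vertex.

x = 31, y = 45/2, minimum C = 2089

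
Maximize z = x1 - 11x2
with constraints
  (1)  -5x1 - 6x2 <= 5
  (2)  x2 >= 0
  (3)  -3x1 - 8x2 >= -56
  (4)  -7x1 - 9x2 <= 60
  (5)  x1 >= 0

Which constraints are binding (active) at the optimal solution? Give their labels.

(2) and (3)

Extreme points and z = x1 - 11x2:
  (56/3, 0) → z = 56/3
  (0, 0) → z = 0
  (0, 7) → z = -77

The maximum is at (56/3, 0). Substituting into each constraint, equality holds for (2) and (3); the remaining constraints have slack.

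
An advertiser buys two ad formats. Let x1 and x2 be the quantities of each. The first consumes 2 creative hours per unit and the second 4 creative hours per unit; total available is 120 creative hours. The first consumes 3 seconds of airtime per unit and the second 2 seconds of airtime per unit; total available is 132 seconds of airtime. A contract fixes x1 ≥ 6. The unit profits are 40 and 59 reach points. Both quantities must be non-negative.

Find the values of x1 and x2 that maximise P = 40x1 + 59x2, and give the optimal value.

The binding constraints are 2x1 + 4x2 = 120 and 3x1 + 2x2 = 132.
Solving simultaneously gives x1 = 36, x2 = 12.

x1 = 36, x2 = 12, maximum P = 2148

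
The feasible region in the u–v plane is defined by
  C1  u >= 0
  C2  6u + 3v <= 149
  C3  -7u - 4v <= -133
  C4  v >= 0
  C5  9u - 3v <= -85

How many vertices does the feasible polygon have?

Intersecting each pair of boundary lines and keeping only the points that satisfy every inequality leaves:
  (0, 149/3)
  (0, 133/4)
  (64/15, 617/15)
  (59/57, 1792/57)

4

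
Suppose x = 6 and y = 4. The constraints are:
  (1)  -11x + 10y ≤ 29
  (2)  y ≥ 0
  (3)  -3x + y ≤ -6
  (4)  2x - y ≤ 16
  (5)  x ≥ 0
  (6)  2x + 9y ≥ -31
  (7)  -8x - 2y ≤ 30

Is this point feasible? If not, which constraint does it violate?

(1): -26 ≤ 29 ✓
(2): 4 ≥ 0 ✓
(3): -14 ≤ -6 ✓
(4): 8 ≤ 16 ✓
(5): 6 ≥ 0 ✓
(6): 48 ≥ -31 ✓
(7): -56 ≤ 30 ✓

feasible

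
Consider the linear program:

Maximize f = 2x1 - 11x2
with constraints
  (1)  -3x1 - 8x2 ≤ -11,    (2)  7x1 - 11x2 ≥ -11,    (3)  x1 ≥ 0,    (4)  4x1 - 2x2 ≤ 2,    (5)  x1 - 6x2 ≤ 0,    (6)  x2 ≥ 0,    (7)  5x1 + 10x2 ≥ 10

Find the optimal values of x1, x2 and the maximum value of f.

x1 = 1, x2 = 1, maximum f = -9

Extreme points and f = 2x1 - 11x2:
  (33/89, 110/89) → f = -1144/89
  (1, 1) → f = -9
  (22/15, 29/15) → f = -55/3

At the optimal vertex, -3x1 - 8x2 = -11 and 4x1 - 2x2 = 2.
Solving simultaneously gives x1 = 1, x2 = 1.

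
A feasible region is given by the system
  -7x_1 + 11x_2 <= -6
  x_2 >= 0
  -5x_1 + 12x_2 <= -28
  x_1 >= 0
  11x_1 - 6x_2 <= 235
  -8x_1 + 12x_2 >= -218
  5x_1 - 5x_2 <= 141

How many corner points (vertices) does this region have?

Intersecting each pair of boundary lines and keeping only the points that satisfy every inequality leaves:
  (28/5, 0)
  (235/11, 0)
  (26, 17/2)

3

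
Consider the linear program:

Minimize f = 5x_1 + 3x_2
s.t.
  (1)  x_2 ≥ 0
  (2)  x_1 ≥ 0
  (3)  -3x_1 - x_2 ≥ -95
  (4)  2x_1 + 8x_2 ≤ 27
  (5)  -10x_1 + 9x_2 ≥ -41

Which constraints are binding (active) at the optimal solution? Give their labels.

Feasible corners and f = 5x_1 + 3x_2:
  (0, 0) → f = 0
  (41/10, 0) → f = 41/2
  (0, 27/8) → f = 81/8
  (571/98, 94/49) → f = 3419/98

The minimum is at (0, 0). Substituting into each constraint, equality holds for (1) and (2); the remaining constraints have slack.

(1) and (2)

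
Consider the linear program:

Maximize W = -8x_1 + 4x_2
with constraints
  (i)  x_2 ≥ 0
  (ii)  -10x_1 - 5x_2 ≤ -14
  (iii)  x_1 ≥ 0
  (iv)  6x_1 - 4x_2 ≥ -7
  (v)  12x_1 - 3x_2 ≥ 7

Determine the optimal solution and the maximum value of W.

x_1 = 49/30, x_2 = 21/5, maximum W = 56/15

Vertices and W = -8x_1 + 4x_2:
  (7/5, 0) → W = -56/5
  (77/90, 49/45) → W = -112/45
  (49/30, 21/5) → W = 56/15
The feasible region is unbounded (it extends along (2, 3), (1, 0)), but W strictly decreases along every unbounded feasible direction, so there is no improving ray and the maximum is attained at a vertex.

The binding constraints are 6x_1 - 4x_2 = -7 and 12x_1 - 3x_2 = 7.
Solving simultaneously gives x_1 = 49/30, x_2 = 21/5.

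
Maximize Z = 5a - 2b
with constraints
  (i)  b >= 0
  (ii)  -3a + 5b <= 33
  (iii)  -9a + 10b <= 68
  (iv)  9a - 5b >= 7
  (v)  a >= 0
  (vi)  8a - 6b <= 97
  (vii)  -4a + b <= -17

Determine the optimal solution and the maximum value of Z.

At the optimal vertex, -3a + 5b = 33 and 8a - 6b = 97.
Solving simultaneously gives a = 683/22, b = 555/22.

a = 683/22, b = 555/22, maximum Z = 2305/22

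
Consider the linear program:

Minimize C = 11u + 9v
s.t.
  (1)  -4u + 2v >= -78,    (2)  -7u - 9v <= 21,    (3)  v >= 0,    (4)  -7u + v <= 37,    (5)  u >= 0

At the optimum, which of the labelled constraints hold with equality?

Vertices and C = 11u + 9v:
  (39/2, 0) → C = 429/2
  (0, 0) → C = 0
  (0, 37) → C = 333
The feasible region is unbounded (it extends along (1, 2), (1, 7)), but C strictly increases along every unbounded feasible direction, so there is no improving ray and the minimum is attained at a vertex.

The minimum is at (0, 0). Substituting into each constraint, equality holds for (3) and (5); the remaining constraints have slack.

(3) and (5)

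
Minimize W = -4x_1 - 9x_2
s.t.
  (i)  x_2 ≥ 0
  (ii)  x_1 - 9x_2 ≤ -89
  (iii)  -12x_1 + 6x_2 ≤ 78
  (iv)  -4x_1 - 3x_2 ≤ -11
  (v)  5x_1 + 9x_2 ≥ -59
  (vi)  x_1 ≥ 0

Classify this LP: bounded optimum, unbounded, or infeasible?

From the feasible point (0, 89/9), moving in the direction (6, 12) keeps every constraint satisfied while W decreases without bound.

unbounded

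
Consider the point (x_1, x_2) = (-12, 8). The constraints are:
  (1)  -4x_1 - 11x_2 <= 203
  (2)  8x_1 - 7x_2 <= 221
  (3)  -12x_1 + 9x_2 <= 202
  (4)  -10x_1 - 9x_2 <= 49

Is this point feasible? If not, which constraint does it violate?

not feasible — violates (3)

Constraint (3): -12x_1 + 9x_2 = 216, which is not ≤ 202. All other constraints are satisfied.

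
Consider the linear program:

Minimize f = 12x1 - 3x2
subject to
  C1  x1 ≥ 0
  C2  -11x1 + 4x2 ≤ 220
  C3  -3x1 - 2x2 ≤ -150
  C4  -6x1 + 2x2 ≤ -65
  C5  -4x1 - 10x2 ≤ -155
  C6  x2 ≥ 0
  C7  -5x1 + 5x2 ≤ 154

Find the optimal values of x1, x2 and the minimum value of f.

Vertices and f = 12x1 - 3x2:
  (215/9, 235/6) → f = 1015/6
  (50, 0) → f = 600
  (633/20, 1249/20) → f = 3849/20
The feasible region is unbounded (it extends along (1, 1), (1, 0)), but f strictly increases along every unbounded feasible direction, so there is no improving ray and the minimum is attained at a vertex.

x1 = 215/9, x2 = 235/6, minimum f = 1015/6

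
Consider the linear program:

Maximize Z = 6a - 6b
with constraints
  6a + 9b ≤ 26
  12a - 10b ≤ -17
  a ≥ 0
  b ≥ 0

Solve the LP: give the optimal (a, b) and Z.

a = 0, b = 17/10, maximum Z = -51/5

Feasible corners and Z = 6a - 6b:
  (107/168, 69/28) → Z = -307/28
  (0, 26/9) → Z = -52/3
  (0, 17/10) → Z = -51/5

At the optimal vertex, 12a - 10b = -17 and a = 0.
Solving simultaneously gives a = 0, b = 17/10.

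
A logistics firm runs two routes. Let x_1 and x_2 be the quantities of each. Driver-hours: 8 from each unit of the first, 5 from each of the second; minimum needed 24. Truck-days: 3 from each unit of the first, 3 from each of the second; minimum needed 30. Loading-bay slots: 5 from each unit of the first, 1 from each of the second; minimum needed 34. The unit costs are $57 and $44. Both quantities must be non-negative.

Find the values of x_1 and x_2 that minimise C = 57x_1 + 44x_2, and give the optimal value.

x_1 = 6, x_2 = 4, minimum C = 518

Vertices and C = 57x_1 + 44x_2:
  (0, 34) → C = 1496
  (10, 0) → C = 570
  (6, 4) → C = 518
The feasible region is unbounded (it extends along (0, 1), (1, 0)), but C strictly increases along every unbounded feasible direction, so there is no improving ray and the minimum is attained at a vertex.

The binding constraints are 3x_1 + 3x_2 = 30 and 5x_1 + x_2 = 34.
Solving simultaneously gives x_1 = 6, x_2 = 4.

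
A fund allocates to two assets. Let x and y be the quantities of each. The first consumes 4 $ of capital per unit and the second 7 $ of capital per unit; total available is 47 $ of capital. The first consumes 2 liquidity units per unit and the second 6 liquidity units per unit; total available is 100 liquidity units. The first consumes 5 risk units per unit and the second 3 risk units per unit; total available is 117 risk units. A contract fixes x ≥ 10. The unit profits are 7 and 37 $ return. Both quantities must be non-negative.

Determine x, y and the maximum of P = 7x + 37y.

Extreme points and P = 7x + 37y:
  (47/4, 0) → P = 329/4
  (10, 0) → P = 70
  (10, 1) → P = 107

The binding constraints are 4x + 7y = 47 and x = 10.
Solving simultaneously gives x = 10, y = 1.

x = 10, y = 1, maximum P = 107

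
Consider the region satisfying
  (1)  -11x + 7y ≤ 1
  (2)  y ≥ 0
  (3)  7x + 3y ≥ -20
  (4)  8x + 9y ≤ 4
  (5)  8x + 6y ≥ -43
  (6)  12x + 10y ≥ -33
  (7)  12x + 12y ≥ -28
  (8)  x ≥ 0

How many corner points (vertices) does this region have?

Intersecting each pair of boundary lines and keeping only the points that satisfy every inequality leaves:
  (19/155, 52/155)
  (0, 1/7)
  (1/2, 0)
  (0, 0)

4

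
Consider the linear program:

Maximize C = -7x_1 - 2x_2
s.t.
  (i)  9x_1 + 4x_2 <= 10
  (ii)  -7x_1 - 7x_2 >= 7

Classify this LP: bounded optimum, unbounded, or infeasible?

From the feasible point (14/5, -19/5), moving in the direction (-7, 7) keeps every constraint satisfied while C increases without bound.

unbounded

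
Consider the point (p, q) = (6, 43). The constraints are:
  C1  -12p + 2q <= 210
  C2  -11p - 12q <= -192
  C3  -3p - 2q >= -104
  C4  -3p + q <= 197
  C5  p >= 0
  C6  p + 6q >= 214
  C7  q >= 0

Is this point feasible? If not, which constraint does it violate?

feasible

C1: 14 ≤ 210 ✓
C2: -582 ≤ -192 ✓
C3: -104 ≥ -104 ✓
C4: 25 ≤ 197 ✓
C5: 6 ≥ 0 ✓
C6: 264 ≥ 214 ✓
C7: 43 ≥ 0 ✓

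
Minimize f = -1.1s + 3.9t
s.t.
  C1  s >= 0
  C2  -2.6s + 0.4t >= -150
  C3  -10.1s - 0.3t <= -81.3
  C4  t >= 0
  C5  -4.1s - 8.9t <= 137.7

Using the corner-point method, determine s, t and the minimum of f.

s = 750/13, t = 0, minimum f = -825/13

Vertices and f = -1.1s + 3.9t:
  (0, 271) → f = 10569/10
  (750/13, 0) → f = -825/13
  (813/101, 0) → f = -8943/1010
The feasible region is unbounded (it extends along (0, 1), (2, 13)), but f strictly increases along every unbounded feasible direction, so there is no improving ray and the minimum is attained at a vertex.

The binding constraints are -2.6s + 0.4t = -150 and t = 0.
Solving simultaneously gives s = 750/13, t = 0.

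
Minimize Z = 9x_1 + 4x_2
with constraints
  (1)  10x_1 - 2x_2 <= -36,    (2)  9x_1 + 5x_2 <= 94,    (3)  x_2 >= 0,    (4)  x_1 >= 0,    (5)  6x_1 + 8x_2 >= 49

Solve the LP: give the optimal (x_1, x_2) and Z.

Extreme points and Z = 9x_1 + 4x_2:
  (2/17, 316/17) → Z = 1282/17
  (0, 18) → Z = 72
  (0, 94/5) → Z = 376/5

The optimum lies where 10x_1 - 2x_2 = -36 and x_1 = 0.
Solving simultaneously gives x_1 = 0, x_2 = 18.

x_1 = 0, x_2 = 18, minimum Z = 72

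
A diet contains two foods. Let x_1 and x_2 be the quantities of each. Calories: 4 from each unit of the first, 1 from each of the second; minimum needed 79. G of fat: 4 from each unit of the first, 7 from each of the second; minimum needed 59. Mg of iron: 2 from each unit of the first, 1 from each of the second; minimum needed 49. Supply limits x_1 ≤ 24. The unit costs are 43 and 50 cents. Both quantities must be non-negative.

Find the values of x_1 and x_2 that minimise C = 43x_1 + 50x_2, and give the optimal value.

x_1 = 24, x_2 = 1, minimum C = 1082

Corner points and C = 43x_1 + 50x_2:
  (0, 79) → C = 3950
  (15, 19) → C = 1595
  (24, 1) → C = 1082
The feasible region is unbounded (it extends along (0, 1)), but C strictly increases along every unbounded feasible direction, so there is no improving ray and the minimum is attained at a vertex.

The optimum lies where 2x_1 + x_2 = 49 and x_1 = 24.
Solving simultaneously gives x_1 = 24, x_2 = 1.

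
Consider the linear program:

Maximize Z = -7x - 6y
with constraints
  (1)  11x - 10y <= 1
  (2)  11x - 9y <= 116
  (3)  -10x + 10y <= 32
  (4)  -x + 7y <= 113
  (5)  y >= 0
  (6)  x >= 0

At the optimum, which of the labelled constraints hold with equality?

(5) and (6)

Feasible corners and Z = -7x - 6y:
  (1137/67, 1244/67) → Z = -15423/67
  (1/11, 0) → Z = -7/11
  (151/10, 183/10) → Z = -431/2
  (0, 16/5) → Z = -96/5
  (0, 0) → Z = 0

The maximum is at (0, 0). Substituting into each constraint, equality holds for (5) and (6); the remaining constraints have slack.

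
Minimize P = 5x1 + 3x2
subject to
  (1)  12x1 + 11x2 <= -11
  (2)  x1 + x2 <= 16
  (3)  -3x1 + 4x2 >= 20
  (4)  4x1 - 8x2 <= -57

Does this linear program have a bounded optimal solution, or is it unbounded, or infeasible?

From the feasible point (-187, 203), moving in the direction (-1, 1) keeps every constraint satisfied while P decreases without bound.

unbounded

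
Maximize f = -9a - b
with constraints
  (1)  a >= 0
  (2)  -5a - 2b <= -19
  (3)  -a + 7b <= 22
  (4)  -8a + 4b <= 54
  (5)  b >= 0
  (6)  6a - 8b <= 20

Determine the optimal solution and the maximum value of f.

Feasible corners and f = -9a - b:
  (89/37, 129/37) → f = -930/37
  (48/13, 7/26) → f = -67/2
  (158/17, 76/17) → f = -1498/17

a = 89/37, b = 129/37, maximum f = -930/37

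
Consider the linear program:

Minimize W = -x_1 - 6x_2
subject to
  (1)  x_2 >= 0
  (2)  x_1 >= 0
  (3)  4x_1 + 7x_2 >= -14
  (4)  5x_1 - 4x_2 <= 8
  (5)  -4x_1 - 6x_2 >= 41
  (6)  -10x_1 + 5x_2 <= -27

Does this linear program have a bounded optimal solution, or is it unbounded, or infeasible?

infeasible

The boundaries 5x_1 - 4x_2 = 8 and -10x_1 + 5x_2 = -27 meet at (68/15, 11/3), but that point violates -4x_1 - 6x_2 ≥ 41. Every candidate vertex is excluded by some other constraint, so the feasible region is empty.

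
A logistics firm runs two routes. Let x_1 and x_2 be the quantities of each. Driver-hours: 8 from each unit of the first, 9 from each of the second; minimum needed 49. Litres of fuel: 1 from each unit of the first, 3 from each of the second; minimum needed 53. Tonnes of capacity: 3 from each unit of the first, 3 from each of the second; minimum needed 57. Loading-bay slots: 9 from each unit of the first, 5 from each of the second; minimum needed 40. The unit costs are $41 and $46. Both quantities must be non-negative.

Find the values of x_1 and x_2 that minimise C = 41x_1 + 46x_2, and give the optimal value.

Extreme points and C = 41x_1 + 46x_2:
  (0, 19) → C = 874
  (53, 0) → C = 2173
  (2, 17) → C = 864
The feasible region is unbounded (it extends along (0, 1), (1, 0)), but C strictly increases along every unbounded feasible direction, so there is no improving ray and the minimum is attained at a vertex.

The binding constraints are x_1 + 3x_2 = 53 and 3x_1 + 3x_2 = 57.
Solving simultaneously gives x_1 = 2, x_2 = 17.

x_1 = 2, x_2 = 17, minimum C = 864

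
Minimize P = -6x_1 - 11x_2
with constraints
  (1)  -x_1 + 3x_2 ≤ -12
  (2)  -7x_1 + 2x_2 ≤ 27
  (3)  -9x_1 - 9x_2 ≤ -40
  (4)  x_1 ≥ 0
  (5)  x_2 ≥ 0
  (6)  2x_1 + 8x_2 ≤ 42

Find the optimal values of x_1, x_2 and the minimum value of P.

Vertices and P = -6x_1 - 11x_2:
  (12, 0) → P = -72
  (111/7, 9/7) → P = -765/7
  (21, 0) → P = -126

x_1 = 21, x_2 = 0, minimum P = -126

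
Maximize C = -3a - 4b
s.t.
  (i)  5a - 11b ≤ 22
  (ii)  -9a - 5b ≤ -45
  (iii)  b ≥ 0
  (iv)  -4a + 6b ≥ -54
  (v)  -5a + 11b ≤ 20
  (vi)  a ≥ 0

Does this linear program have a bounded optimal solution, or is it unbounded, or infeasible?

Extreme points and C = -3a - 4b:
  (605/124, 27/124) → C = -1923/124
  (33, 13) → C = -151
  (395/124, 405/124) → C = -2805/124
  (51, 25) → C = -253
The feasible region has finitely many vertices and no improving ray; the maximum is -1923/124 at (605/124, 27/124).

bounded optimum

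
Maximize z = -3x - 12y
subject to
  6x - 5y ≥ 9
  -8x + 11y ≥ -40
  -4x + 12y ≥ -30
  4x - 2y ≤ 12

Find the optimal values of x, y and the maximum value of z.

Corner points and z = -3x - 12y:
  (-21/26, -36/13) → z = 927/26
  (21/4, 9/2) → z = -279/4
  (21/10, -9/5) → z = 153/10

x = -21/26, y = -36/13, maximum z = 927/26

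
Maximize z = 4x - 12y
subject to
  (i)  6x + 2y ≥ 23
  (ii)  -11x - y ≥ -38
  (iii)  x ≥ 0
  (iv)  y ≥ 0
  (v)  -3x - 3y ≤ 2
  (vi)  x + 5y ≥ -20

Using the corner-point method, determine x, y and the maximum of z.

Feasible corners and z = 4x - 12y:
  (53/16, 25/16) → z = -11/2
  (0, 23/2) → z = -138
  (0, 38) → z = -456

x = 53/16, y = 25/16, maximum z = -11/2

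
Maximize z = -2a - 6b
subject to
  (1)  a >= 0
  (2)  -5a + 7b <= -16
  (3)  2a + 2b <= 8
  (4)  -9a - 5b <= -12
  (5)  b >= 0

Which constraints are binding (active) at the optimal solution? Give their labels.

Corner points and z = -2a - 6b:
  (11/3, 1/3) → z = -28/3
  (16/5, 0) → z = -32/5
  (4, 0) → z = -8

The maximum is at (16/5, 0). Substituting into each constraint, equality holds for (2) and (5); the remaining constraints have slack.

(2) and (5)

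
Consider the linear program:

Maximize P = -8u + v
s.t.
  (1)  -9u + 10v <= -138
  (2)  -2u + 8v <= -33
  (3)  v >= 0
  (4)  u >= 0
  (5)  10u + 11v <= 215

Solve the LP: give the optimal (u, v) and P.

u = 33/2, v = 0, maximum P = -132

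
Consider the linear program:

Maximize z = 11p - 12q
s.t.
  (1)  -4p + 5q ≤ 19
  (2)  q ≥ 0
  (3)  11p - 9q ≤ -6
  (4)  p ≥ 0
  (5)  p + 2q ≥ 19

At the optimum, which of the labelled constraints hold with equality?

Feasible corners and z = 11p - 12q:
  (141/19, 185/19) → z = -669/19
  (57/13, 95/13) → z = -513/13
  (159/31, 215/31) → z = -831/31

The maximum is at (159/31, 215/31). Substituting into each constraint, equality holds for (3) and (5); the remaining constraints have slack.

(3) and (5)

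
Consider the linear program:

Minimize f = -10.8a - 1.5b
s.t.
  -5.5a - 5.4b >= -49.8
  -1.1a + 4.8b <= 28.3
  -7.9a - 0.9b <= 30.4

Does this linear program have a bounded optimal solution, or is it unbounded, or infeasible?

From the feasible point (1437/539, 1913/294), moving in the direction (5.4, -5.5) keeps every constraint satisfied while f decreases without bound.

unbounded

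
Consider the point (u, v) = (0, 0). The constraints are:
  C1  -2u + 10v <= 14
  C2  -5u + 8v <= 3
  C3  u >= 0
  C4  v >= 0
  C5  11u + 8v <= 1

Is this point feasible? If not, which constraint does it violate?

C1: 0 ≤ 14 ✓
C2: 0 ≤ 3 ✓
C3: 0 ≥ 0 ✓
C4: 0 ≥ 0 ✓
C5: 0 ≤ 1 ✓

feasible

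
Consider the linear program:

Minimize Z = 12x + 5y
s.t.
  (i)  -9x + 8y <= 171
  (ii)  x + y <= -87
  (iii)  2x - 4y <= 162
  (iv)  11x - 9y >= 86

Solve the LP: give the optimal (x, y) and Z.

Extreme points and Z = 12x + 5y:
  (-31, -56) → Z = -652
  (-697/20, -1043/20) → Z = -13579/20
  (-557/13, -805/13) → Z = -10709/13

x = -557/13, y = -805/13, minimum Z = -10709/13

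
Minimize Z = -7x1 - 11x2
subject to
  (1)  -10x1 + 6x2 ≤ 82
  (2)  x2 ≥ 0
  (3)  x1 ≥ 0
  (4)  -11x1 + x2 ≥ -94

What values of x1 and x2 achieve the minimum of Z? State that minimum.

Vertices and Z = -7x1 - 11x2:
  (0, 41/3) → Z = -451/3
  (323/28, 921/28) → Z = -3098/7
  (0, 0) → Z = 0
  (94/11, 0) → Z = -658/11

At the optimal vertex, -10x1 + 6x2 = 82 and -11x1 + x2 = -94.
Solving simultaneously gives x1 = 323/28, x2 = 921/28.

x1 = 323/28, x2 = 921/28, minimum Z = -3098/7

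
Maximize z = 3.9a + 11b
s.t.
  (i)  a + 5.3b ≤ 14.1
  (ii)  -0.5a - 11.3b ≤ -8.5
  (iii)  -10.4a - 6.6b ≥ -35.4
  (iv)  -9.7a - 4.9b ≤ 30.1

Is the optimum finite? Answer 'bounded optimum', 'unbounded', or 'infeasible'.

Vertices and z = 3.9a + 11b:
  (2364/1213, 2781/1213) → z = 199053/6065
  (-22862/4651, 16687/4651) → z = 471976/23255
  (17196/5711, 3535/5711) → z = 529747/28555
  (-6363/1786, 1625/1786) → z = -3653/940
The feasible region has finitely many vertices and no improving ray; the maximum is 199053/6065 at (2364/1213, 2781/1213).

bounded optimum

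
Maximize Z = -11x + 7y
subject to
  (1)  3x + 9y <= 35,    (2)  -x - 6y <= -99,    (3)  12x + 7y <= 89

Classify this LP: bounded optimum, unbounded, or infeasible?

From the feasible point (-227/3, 262/9), moving in the direction (-6, 1) keeps every constraint satisfied while Z increases without bound.

unbounded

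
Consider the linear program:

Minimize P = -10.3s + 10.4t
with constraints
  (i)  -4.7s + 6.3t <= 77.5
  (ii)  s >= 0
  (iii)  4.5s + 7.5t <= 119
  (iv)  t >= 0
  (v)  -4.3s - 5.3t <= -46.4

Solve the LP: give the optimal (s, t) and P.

Vertices and P = -10.3s + 10.4t:
  (0, 775/63) → P = 8060/63
  (1123/424, 18161/1272) → P = 1541737/12720
  (0, 464/53) → P = 24128/265
  (238/9, 0) → P = -12257/45
  (464/43, 0) → P = -23896/215

s = 238/9, t = 0, minimum P = -12257/45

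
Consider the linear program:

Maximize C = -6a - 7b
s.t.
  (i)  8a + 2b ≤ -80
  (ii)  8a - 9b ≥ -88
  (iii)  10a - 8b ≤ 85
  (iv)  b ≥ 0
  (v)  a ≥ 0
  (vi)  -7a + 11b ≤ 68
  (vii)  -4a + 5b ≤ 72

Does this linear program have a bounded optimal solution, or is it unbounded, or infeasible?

The boundaries 10a - 8b = 85 and b = 0 meet at (17/2, 0), but that point violates 8a + 2b ≤ -80. Every candidate vertex is excluded by some other constraint, so the feasible region is empty.

infeasible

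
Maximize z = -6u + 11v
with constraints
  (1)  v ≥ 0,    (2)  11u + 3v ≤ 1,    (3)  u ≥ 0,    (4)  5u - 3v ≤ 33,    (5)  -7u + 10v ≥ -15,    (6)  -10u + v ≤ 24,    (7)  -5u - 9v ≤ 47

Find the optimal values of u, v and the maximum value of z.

u = 0, v = 1/3, maximum z = 11/3

Extreme points and z = -6u + 11v:
  (1/11, 0) → z = -6/11
  (0, 0) → z = 0
  (0, 1/3) → z = 11/3

At the optimal vertex, 11u + 3v = 1 and u = 0.
Solving simultaneously gives u = 0, v = 1/3.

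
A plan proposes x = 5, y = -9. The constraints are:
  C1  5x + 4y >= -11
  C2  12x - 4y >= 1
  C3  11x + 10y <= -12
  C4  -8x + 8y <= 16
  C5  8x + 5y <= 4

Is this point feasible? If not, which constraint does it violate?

feasible

C1: -11 ≥ -11 ✓
C2: 96 ≥ 1 ✓
C3: -35 ≤ -12 ✓
C4: -112 ≤ 16 ✓
C5: -5 ≤ 4 ✓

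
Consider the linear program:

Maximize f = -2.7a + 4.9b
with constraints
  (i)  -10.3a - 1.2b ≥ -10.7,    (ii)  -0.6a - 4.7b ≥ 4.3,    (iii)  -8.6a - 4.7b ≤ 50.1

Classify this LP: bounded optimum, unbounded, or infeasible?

bounded optimum

Feasible corners and f = -2.7a + 4.9b:
  (5545/4769, -5071/4769) → f = -199097/23845
  (11041/3809, -60805/3809) → f = -1638776/19045
  (-5.725, -173/940) → f = 273647/18800
The feasible region has finitely many vertices and no improving ray; the maximum is 273647/18800 at (-5.725, -173/940).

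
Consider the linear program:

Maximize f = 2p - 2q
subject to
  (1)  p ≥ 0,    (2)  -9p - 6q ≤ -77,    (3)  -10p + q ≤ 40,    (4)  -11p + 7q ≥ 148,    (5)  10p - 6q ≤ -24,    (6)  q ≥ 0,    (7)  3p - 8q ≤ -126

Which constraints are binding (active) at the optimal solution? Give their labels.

Feasible corners and f = 2p - 2q:
  (0, 40) → f = -80
  (0, 148/7) → f = -296/7
  (180, 304) → f = -248
The feasible region is unbounded (it extends along (3, 5), (1, 10)), but f strictly decreases along every unbounded feasible direction, so there is no improving ray and the maximum is attained at a vertex.

The maximum is at (0, 148/7). Substituting into each constraint, equality holds for (1) and (4); the remaining constraints have slack.

(1) and (4)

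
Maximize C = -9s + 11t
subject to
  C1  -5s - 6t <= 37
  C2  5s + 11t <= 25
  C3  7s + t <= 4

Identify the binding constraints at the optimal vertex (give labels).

C1 and C2

Extreme points and C = -9s + 11t:
  (-557/25, 62/5) → C = 8423/25
  (61/37, -279/37) → C = -3618/37
  (19/72, 155/72) → C = 767/36

The maximum is at (-557/25, 62/5). Substituting into each constraint, equality holds for C1 and C2; the remaining constraints have slack.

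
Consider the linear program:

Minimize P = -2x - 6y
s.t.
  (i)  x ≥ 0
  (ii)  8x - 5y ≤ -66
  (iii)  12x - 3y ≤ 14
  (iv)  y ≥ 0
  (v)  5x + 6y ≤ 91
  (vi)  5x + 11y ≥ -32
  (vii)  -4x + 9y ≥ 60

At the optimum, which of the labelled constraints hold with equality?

(i) and (v)

Corner points and P = -2x - 6y:
  (0, 66/5) → P = -396/5
  (0, 91/6) → P = -91
  (59/73, 1058/73) → P = -6466/73

The minimum is at (0, 91/6). Substituting into each constraint, equality holds for (i) and (v); the remaining constraints have slack.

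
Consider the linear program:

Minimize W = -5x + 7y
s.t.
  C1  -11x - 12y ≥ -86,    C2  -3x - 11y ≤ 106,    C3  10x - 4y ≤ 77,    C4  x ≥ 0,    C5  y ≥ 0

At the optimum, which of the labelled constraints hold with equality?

Extreme points and W = -5x + 7y:
  (317/41, 13/164) → W = -6249/164
  (0, 43/6) → W = 301/6
  (77/10, 0) → W = -77/2
  (0, 0) → W = 0

The minimum is at (77/10, 0). Substituting into each constraint, equality holds for C3 and C5; the remaining constraints have slack.

C3 and C5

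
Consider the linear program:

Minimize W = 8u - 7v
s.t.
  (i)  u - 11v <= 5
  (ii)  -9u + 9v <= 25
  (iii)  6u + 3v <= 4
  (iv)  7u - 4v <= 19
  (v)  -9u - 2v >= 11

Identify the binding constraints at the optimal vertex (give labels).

Vertices and W = 8u - 7v:
  (-32/9, -7/9) → W = -23
  (-111/101, -56/101) → W = -496/101
  (-149/99, 14/11) → W = -2074/99

The minimum is at (-32/9, -7/9). Substituting into each constraint, equality holds for (i) and (ii); the remaining constraints have slack.

(i) and (ii)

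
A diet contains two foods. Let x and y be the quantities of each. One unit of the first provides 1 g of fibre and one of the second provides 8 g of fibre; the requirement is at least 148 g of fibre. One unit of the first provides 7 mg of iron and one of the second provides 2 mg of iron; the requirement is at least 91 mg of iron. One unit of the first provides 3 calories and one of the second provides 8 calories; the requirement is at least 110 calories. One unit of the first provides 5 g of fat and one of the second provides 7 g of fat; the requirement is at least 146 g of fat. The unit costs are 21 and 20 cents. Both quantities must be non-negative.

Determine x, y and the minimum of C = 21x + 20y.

Vertices and C = 21x + 20y:
  (0, 91/2) → C = 910
  (148, 0) → C = 3108
  (8, 35/2) → C = 518
The feasible region is unbounded (it extends along (0, 1), (1, 0)), but C strictly increases along every unbounded feasible direction, so there is no improving ray and the minimum is attained at a vertex.

x = 8, y = 35/2, minimum C = 518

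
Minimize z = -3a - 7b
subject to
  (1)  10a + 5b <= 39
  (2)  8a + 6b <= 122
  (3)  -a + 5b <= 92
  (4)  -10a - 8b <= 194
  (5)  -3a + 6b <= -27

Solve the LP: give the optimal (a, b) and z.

a = 123/25, b = -51/25, minimum z = -12/25

Vertices and z = -3a - 7b:
  (641/15, -233/3) → z = 6232/15
  (123/25, -51/25) → z = -12/25
  (-79/7, -71/7) → z = 734/7

The binding constraints are 10a + 5b = 39 and -3a + 6b = -27.
Solving simultaneously gives a = 123/25, b = -51/25.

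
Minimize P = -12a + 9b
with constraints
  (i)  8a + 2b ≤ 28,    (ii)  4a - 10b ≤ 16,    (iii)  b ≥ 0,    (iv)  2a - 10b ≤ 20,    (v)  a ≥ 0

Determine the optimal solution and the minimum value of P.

a = 7/2, b = 0, minimum P = -42

Extreme points and P = -12a + 9b:
  (7/2, 0) → P = -42
  (0, 14) → P = 126
  (0, 0) → P = 0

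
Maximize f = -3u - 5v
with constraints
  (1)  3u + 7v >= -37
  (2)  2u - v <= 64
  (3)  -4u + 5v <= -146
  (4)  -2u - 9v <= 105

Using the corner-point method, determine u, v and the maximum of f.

Vertices and f = -3u - 5v:
  (411/17, -266/17) → f = 97/17
  (837/43, -586/43) → f = 419/43
  (29, -6) → f = -57

u = 837/43, v = -586/43, maximum f = 419/43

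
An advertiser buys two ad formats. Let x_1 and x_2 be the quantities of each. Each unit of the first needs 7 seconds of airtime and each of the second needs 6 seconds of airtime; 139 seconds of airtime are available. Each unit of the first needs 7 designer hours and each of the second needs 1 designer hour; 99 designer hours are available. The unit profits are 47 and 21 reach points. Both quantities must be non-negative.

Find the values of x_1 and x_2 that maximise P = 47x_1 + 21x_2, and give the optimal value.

x_1 = 13, x_2 = 8, maximum P = 779

Extreme points and P = 47x_1 + 21x_2:
  (0, 0) → P = 0
  (0, 139/6) → P = 973/2
  (99/7, 0) → P = 4653/7
  (13, 8) → P = 779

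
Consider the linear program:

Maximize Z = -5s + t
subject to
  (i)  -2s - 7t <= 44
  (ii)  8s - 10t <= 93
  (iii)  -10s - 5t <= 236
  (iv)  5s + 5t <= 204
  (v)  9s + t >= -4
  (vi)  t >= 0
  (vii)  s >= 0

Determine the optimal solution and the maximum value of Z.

s = 0, t = 204/5, maximum Z = 204/5

Feasible corners and Z = -5s + t:
  (167/6, 389/30) → Z = -631/5
  (93/8, 0) → Z = -465/8
  (0, 204/5) → Z = 204/5
  (0, 0) → Z = 0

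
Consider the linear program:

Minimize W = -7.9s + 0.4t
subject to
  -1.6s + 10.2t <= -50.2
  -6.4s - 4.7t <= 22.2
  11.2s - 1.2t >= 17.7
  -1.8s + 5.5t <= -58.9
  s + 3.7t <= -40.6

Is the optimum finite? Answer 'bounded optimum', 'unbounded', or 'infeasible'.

unbounded

From the feasible point (418/73, -914/73), moving in the direction (3.7, -1) keeps every constraint satisfied while W decreases without bound.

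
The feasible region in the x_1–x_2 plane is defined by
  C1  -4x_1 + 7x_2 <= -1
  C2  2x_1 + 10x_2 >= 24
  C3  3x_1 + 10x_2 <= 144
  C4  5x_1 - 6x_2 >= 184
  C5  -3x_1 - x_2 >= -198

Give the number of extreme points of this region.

Of the 10 pairwise boundary intersections, those satisfying every inequality are:
  (32, -4)
  (489/7, -81/7)
  (676/17, 42/17)
  (68, -6)

4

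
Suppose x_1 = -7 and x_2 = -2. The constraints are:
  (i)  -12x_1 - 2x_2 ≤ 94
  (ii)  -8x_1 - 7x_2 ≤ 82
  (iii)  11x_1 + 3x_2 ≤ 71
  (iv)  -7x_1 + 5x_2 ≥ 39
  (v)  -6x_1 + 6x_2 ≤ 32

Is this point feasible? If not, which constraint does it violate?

feasible

(i): 88 ≤ 94 ✓
(ii): 70 ≤ 82 ✓
(iii): -83 ≤ 71 ✓
(iv): 39 ≥ 39 ✓
(v): 30 ≤ 32 ✓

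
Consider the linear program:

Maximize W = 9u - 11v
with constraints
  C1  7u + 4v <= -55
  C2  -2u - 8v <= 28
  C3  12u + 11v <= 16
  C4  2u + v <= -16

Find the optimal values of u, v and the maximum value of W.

u = -50/7, v = -12/7, maximum W = -318/7

The feasible region is unbounded (it extends along (-4, 1), (-11, 12)), but W strictly decreases along every unbounded feasible direction, so there is no improving ray and the maximum is attained at a vertex.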